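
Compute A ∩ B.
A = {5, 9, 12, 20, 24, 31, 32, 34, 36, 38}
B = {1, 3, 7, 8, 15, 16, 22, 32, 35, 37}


Set A = {5, 9, 12, 20, 24, 31, 32, 34, 36, 38}
Set B = {1, 3, 7, 8, 15, 16, 22, 32, 35, 37}
A ∩ B includes only elements in both sets.
Check each element of A against B:
5 ✗, 9 ✗, 12 ✗, 20 ✗, 24 ✗, 31 ✗, 32 ✓, 34 ✗, 36 ✗, 38 ✗
A ∩ B = {32}

{32}


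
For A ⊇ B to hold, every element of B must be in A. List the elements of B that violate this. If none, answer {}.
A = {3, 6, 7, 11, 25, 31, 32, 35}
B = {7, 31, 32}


Set A = {3, 6, 7, 11, 25, 31, 32, 35}
Set B = {7, 31, 32}
Check each element of B against A:
7 ∈ A, 31 ∈ A, 32 ∈ A
Elements of B not in A: {}

{}


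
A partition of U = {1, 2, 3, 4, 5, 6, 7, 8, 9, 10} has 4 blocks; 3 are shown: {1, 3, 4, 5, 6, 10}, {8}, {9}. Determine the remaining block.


U = {1, 2, 3, 4, 5, 6, 7, 8, 9, 10}
Shown blocks: {1, 3, 4, 5, 6, 10}, {8}, {9}
A partition's blocks are pairwise disjoint and cover U, so the missing block = U \ (union of shown blocks).
Union of shown blocks: {1, 3, 4, 5, 6, 8, 9, 10}
Missing block = U \ (union) = {2, 7}

{2, 7}


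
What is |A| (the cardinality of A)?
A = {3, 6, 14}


Set A = {3, 6, 14}
Listing elements: 3, 6, 14
Counting: 3 elements
|A| = 3

3


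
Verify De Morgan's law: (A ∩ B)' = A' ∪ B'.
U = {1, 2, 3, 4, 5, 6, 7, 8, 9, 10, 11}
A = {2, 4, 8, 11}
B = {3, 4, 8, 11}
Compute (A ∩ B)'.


U = {1, 2, 3, 4, 5, 6, 7, 8, 9, 10, 11}
A = {2, 4, 8, 11}, B = {3, 4, 8, 11}
A ∩ B = {4, 8, 11}
(A ∩ B)' = U \ (A ∩ B) = {1, 2, 3, 5, 6, 7, 9, 10}
Verification via A' ∪ B': A' = {1, 3, 5, 6, 7, 9, 10}, B' = {1, 2, 5, 6, 7, 9, 10}
A' ∪ B' = {1, 2, 3, 5, 6, 7, 9, 10} ✓

{1, 2, 3, 5, 6, 7, 9, 10}


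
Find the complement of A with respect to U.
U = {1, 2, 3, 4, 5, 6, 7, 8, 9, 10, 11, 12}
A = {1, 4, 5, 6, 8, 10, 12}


Universal set U = {1, 2, 3, 4, 5, 6, 7, 8, 9, 10, 11, 12}
Set A = {1, 4, 5, 6, 8, 10, 12}
A' = U \ A = elements in U but not in A
Checking each element of U:
1 (in A, exclude), 2 (not in A, include), 3 (not in A, include), 4 (in A, exclude), 5 (in A, exclude), 6 (in A, exclude), 7 (not in A, include), 8 (in A, exclude), 9 (not in A, include), 10 (in A, exclude), 11 (not in A, include), 12 (in A, exclude)
A' = {2, 3, 7, 9, 11}

{2, 3, 7, 9, 11}


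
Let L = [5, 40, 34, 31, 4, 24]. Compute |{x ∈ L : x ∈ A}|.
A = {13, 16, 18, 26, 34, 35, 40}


Set A = {13, 16, 18, 26, 34, 35, 40}
Candidates: [5, 40, 34, 31, 4, 24]
Check each candidate:
5 ∉ A, 40 ∈ A, 34 ∈ A, 31 ∉ A, 4 ∉ A, 24 ∉ A
Count of candidates in A: 2

2


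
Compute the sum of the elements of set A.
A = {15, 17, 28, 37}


Set A = {15, 17, 28, 37}
Sum = 15 + 17 + 28 + 37 = 97

97


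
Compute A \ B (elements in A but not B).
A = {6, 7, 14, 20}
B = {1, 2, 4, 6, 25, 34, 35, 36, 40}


Set A = {6, 7, 14, 20}
Set B = {1, 2, 4, 6, 25, 34, 35, 36, 40}
A \ B includes elements in A that are not in B.
Check each element of A:
6 (in B, remove), 7 (not in B, keep), 14 (not in B, keep), 20 (not in B, keep)
A \ B = {7, 14, 20}

{7, 14, 20}


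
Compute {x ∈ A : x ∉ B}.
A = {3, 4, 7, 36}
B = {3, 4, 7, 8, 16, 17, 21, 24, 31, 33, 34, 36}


Set A = {3, 4, 7, 36}
Set B = {3, 4, 7, 8, 16, 17, 21, 24, 31, 33, 34, 36}
Check each element of A against B:
3 ∈ B, 4 ∈ B, 7 ∈ B, 36 ∈ B
Elements of A not in B: {}

{}


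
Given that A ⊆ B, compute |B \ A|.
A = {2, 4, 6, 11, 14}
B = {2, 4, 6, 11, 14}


Set A = {2, 4, 6, 11, 14}, |A| = 5
Set B = {2, 4, 6, 11, 14}, |B| = 5
Since A ⊆ B: B \ A = {}
|B| - |A| = 5 - 5 = 0

0


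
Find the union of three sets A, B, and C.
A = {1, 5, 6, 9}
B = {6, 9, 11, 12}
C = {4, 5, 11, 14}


Set A = {1, 5, 6, 9}
Set B = {6, 9, 11, 12}
Set C = {4, 5, 11, 14}
First, A ∪ B = {1, 5, 6, 9, 11, 12}
Then, (A ∪ B) ∪ C = {1, 4, 5, 6, 9, 11, 12, 14}

{1, 4, 5, 6, 9, 11, 12, 14}


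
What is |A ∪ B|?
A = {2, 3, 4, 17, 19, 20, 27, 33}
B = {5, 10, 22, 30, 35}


Set A = {2, 3, 4, 17, 19, 20, 27, 33}, |A| = 8
Set B = {5, 10, 22, 30, 35}, |B| = 5
A ∩ B = {}, |A ∩ B| = 0
|A ∪ B| = |A| + |B| - |A ∩ B| = 8 + 5 - 0 = 13

13


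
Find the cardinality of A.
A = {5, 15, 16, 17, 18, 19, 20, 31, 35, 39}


Set A = {5, 15, 16, 17, 18, 19, 20, 31, 35, 39}
Listing elements: 5, 15, 16, 17, 18, 19, 20, 31, 35, 39
Counting: 10 elements
|A| = 10

10


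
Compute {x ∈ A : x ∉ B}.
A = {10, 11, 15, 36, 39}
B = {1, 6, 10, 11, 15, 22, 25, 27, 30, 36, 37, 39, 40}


Set A = {10, 11, 15, 36, 39}
Set B = {1, 6, 10, 11, 15, 22, 25, 27, 30, 36, 37, 39, 40}
Check each element of A against B:
10 ∈ B, 11 ∈ B, 15 ∈ B, 36 ∈ B, 39 ∈ B
Elements of A not in B: {}

{}


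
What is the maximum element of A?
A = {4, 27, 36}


Set A = {4, 27, 36}
Elements in ascending order: 4, 27, 36
The largest element is 36.

36


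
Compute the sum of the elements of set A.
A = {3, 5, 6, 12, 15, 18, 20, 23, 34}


Set A = {3, 5, 6, 12, 15, 18, 20, 23, 34}
Sum = 3 + 5 + 6 + 12 + 15 + 18 + 20 + 23 + 34 = 136

136


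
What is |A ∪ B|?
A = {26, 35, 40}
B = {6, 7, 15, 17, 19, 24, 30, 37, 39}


Set A = {26, 35, 40}, |A| = 3
Set B = {6, 7, 15, 17, 19, 24, 30, 37, 39}, |B| = 9
A ∩ B = {}, |A ∩ B| = 0
|A ∪ B| = |A| + |B| - |A ∩ B| = 3 + 9 - 0 = 12

12


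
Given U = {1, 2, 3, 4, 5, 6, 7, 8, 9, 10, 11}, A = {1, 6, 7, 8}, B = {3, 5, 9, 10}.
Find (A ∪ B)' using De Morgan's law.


U = {1, 2, 3, 4, 5, 6, 7, 8, 9, 10, 11}
A = {1, 6, 7, 8}, B = {3, 5, 9, 10}
A ∪ B = {1, 3, 5, 6, 7, 8, 9, 10}
(A ∪ B)' = U \ (A ∪ B) = {2, 4, 11}
Verification via A' ∩ B': A' = {2, 3, 4, 5, 9, 10, 11}, B' = {1, 2, 4, 6, 7, 8, 11}
A' ∩ B' = {2, 4, 11} ✓

{2, 4, 11}


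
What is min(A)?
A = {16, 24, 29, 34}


Set A = {16, 24, 29, 34}
Elements in ascending order: 16, 24, 29, 34
The smallest element is 16.

16


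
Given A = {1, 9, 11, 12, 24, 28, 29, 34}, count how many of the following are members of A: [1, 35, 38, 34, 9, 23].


Set A = {1, 9, 11, 12, 24, 28, 29, 34}
Candidates: [1, 35, 38, 34, 9, 23]
Check each candidate:
1 ∈ A, 35 ∉ A, 38 ∉ A, 34 ∈ A, 9 ∈ A, 23 ∉ A
Count of candidates in A: 3

3


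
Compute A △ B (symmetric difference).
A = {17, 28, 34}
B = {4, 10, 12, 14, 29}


Set A = {17, 28, 34}
Set B = {4, 10, 12, 14, 29}
A △ B = (A \ B) ∪ (B \ A)
Elements in A but not B: {17, 28, 34}
Elements in B but not A: {4, 10, 12, 14, 29}
A △ B = {4, 10, 12, 14, 17, 28, 29, 34}

{4, 10, 12, 14, 17, 28, 29, 34}


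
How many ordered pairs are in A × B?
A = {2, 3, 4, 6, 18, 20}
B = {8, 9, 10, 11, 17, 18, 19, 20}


Set A = {2, 3, 4, 6, 18, 20} has 6 elements.
Set B = {8, 9, 10, 11, 17, 18, 19, 20} has 8 elements.
|A × B| = |A| × |B| = 6 × 8 = 48

48


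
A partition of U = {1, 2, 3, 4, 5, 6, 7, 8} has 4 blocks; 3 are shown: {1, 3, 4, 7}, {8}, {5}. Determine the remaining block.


U = {1, 2, 3, 4, 5, 6, 7, 8}
Shown blocks: {1, 3, 4, 7}, {8}, {5}
A partition's blocks are pairwise disjoint and cover U, so the missing block = U \ (union of shown blocks).
Union of shown blocks: {1, 3, 4, 5, 7, 8}
Missing block = U \ (union) = {2, 6}

{2, 6}


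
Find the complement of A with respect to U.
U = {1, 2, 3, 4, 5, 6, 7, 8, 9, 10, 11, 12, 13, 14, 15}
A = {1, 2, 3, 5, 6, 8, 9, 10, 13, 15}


Universal set U = {1, 2, 3, 4, 5, 6, 7, 8, 9, 10, 11, 12, 13, 14, 15}
Set A = {1, 2, 3, 5, 6, 8, 9, 10, 13, 15}
A' = U \ A = elements in U but not in A
Checking each element of U:
1 (in A, exclude), 2 (in A, exclude), 3 (in A, exclude), 4 (not in A, include), 5 (in A, exclude), 6 (in A, exclude), 7 (not in A, include), 8 (in A, exclude), 9 (in A, exclude), 10 (in A, exclude), 11 (not in A, include), 12 (not in A, include), 13 (in A, exclude), 14 (not in A, include), 15 (in A, exclude)
A' = {4, 7, 11, 12, 14}

{4, 7, 11, 12, 14}


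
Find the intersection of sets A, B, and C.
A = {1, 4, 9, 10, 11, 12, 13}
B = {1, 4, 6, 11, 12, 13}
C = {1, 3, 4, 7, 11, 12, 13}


Set A = {1, 4, 9, 10, 11, 12, 13}
Set B = {1, 4, 6, 11, 12, 13}
Set C = {1, 3, 4, 7, 11, 12, 13}
First, A ∩ B = {1, 4, 11, 12, 13}
Then, (A ∩ B) ∩ C = {1, 4, 11, 12, 13}

{1, 4, 11, 12, 13}


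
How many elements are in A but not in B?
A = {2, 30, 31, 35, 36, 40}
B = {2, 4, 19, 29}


Set A = {2, 30, 31, 35, 36, 40}
Set B = {2, 4, 19, 29}
A \ B = {30, 31, 35, 36, 40}
|A \ B| = 5

5


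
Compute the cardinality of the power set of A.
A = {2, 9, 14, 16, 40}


Set A = {2, 9, 14, 16, 40}
|A| = 5
The power set P(A) contains all subsets of A.
|P(A)| = 2^|A| = 2^5 = 32

32


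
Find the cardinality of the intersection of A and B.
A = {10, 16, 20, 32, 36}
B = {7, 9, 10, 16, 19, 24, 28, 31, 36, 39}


Set A = {10, 16, 20, 32, 36}
Set B = {7, 9, 10, 16, 19, 24, 28, 31, 36, 39}
A ∩ B = {10, 16, 36}
|A ∩ B| = 3

3


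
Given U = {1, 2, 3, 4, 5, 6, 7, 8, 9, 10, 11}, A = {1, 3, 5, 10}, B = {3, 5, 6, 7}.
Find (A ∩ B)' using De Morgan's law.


U = {1, 2, 3, 4, 5, 6, 7, 8, 9, 10, 11}
A = {1, 3, 5, 10}, B = {3, 5, 6, 7}
A ∩ B = {3, 5}
(A ∩ B)' = U \ (A ∩ B) = {1, 2, 4, 6, 7, 8, 9, 10, 11}
Verification via A' ∪ B': A' = {2, 4, 6, 7, 8, 9, 11}, B' = {1, 2, 4, 8, 9, 10, 11}
A' ∪ B' = {1, 2, 4, 6, 7, 8, 9, 10, 11} ✓

{1, 2, 4, 6, 7, 8, 9, 10, 11}


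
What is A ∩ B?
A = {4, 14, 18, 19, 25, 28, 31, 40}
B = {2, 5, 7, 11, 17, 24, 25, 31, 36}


Set A = {4, 14, 18, 19, 25, 28, 31, 40}
Set B = {2, 5, 7, 11, 17, 24, 25, 31, 36}
A ∩ B includes only elements in both sets.
Check each element of A against B:
4 ✗, 14 ✗, 18 ✗, 19 ✗, 25 ✓, 28 ✗, 31 ✓, 40 ✗
A ∩ B = {25, 31}

{25, 31}


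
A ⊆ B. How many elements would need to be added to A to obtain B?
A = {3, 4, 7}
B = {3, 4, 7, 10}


Set A = {3, 4, 7}, |A| = 3
Set B = {3, 4, 7, 10}, |B| = 4
Since A ⊆ B: B \ A = {10}
|B| - |A| = 4 - 3 = 1

1


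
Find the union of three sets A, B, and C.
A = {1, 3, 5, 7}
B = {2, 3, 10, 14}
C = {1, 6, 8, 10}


Set A = {1, 3, 5, 7}
Set B = {2, 3, 10, 14}
Set C = {1, 6, 8, 10}
First, A ∪ B = {1, 2, 3, 5, 7, 10, 14}
Then, (A ∪ B) ∪ C = {1, 2, 3, 5, 6, 7, 8, 10, 14}

{1, 2, 3, 5, 6, 7, 8, 10, 14}


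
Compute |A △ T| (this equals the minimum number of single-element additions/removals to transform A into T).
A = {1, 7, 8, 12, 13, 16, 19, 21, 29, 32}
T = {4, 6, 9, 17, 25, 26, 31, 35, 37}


Set A = {1, 7, 8, 12, 13, 16, 19, 21, 29, 32}
Set T = {4, 6, 9, 17, 25, 26, 31, 35, 37}
Elements to remove from A (in A, not in T): {1, 7, 8, 12, 13, 16, 19, 21, 29, 32} → 10 removals
Elements to add to A (in T, not in A): {4, 6, 9, 17, 25, 26, 31, 35, 37} → 9 additions
Total edits = 10 + 9 = 19

19


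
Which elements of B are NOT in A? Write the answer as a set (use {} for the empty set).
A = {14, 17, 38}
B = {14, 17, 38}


Set A = {14, 17, 38}
Set B = {14, 17, 38}
Check each element of B against A:
14 ∈ A, 17 ∈ A, 38 ∈ A
Elements of B not in A: {}

{}


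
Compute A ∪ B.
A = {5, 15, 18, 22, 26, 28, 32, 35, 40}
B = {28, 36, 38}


Set A = {5, 15, 18, 22, 26, 28, 32, 35, 40}
Set B = {28, 36, 38}
A ∪ B includes all elements in either set.
Elements from A: {5, 15, 18, 22, 26, 28, 32, 35, 40}
Elements from B not already included: {36, 38}
A ∪ B = {5, 15, 18, 22, 26, 28, 32, 35, 36, 38, 40}

{5, 15, 18, 22, 26, 28, 32, 35, 36, 38, 40}


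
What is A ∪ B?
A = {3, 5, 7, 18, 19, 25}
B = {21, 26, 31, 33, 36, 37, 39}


Set A = {3, 5, 7, 18, 19, 25}
Set B = {21, 26, 31, 33, 36, 37, 39}
A ∪ B includes all elements in either set.
Elements from A: {3, 5, 7, 18, 19, 25}
Elements from B not already included: {21, 26, 31, 33, 36, 37, 39}
A ∪ B = {3, 5, 7, 18, 19, 21, 25, 26, 31, 33, 36, 37, 39}

{3, 5, 7, 18, 19, 21, 25, 26, 31, 33, 36, 37, 39}


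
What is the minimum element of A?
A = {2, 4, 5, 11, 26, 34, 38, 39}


Set A = {2, 4, 5, 11, 26, 34, 38, 39}
Elements in ascending order: 2, 4, 5, 11, 26, 34, 38, 39
The smallest element is 2.

2


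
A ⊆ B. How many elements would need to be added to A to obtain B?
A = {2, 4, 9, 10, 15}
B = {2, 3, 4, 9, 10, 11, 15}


Set A = {2, 4, 9, 10, 15}, |A| = 5
Set B = {2, 3, 4, 9, 10, 11, 15}, |B| = 7
Since A ⊆ B: B \ A = {3, 11}
|B| - |A| = 7 - 5 = 2

2


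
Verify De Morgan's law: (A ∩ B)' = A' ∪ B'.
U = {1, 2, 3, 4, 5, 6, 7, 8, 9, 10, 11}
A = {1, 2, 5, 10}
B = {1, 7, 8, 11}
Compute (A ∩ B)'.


U = {1, 2, 3, 4, 5, 6, 7, 8, 9, 10, 11}
A = {1, 2, 5, 10}, B = {1, 7, 8, 11}
A ∩ B = {1}
(A ∩ B)' = U \ (A ∩ B) = {2, 3, 4, 5, 6, 7, 8, 9, 10, 11}
Verification via A' ∪ B': A' = {3, 4, 6, 7, 8, 9, 11}, B' = {2, 3, 4, 5, 6, 9, 10}
A' ∪ B' = {2, 3, 4, 5, 6, 7, 8, 9, 10, 11} ✓

{2, 3, 4, 5, 6, 7, 8, 9, 10, 11}


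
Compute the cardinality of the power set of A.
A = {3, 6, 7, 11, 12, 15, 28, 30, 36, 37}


Set A = {3, 6, 7, 11, 12, 15, 28, 30, 36, 37}
|A| = 10
The power set P(A) contains all subsets of A.
|P(A)| = 2^|A| = 2^10 = 1024

1024


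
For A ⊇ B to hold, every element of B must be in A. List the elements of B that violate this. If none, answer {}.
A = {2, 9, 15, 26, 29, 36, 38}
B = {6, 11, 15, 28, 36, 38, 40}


Set A = {2, 9, 15, 26, 29, 36, 38}
Set B = {6, 11, 15, 28, 36, 38, 40}
Check each element of B against A:
6 ∉ A (include), 11 ∉ A (include), 15 ∈ A, 28 ∉ A (include), 36 ∈ A, 38 ∈ A, 40 ∉ A (include)
Elements of B not in A: {6, 11, 28, 40}

{6, 11, 28, 40}


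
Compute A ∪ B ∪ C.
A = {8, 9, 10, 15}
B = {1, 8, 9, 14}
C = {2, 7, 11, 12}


Set A = {8, 9, 10, 15}
Set B = {1, 8, 9, 14}
Set C = {2, 7, 11, 12}
First, A ∪ B = {1, 8, 9, 10, 14, 15}
Then, (A ∪ B) ∪ C = {1, 2, 7, 8, 9, 10, 11, 12, 14, 15}

{1, 2, 7, 8, 9, 10, 11, 12, 14, 15}


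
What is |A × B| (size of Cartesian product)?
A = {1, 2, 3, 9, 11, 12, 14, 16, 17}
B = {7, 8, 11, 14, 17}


Set A = {1, 2, 3, 9, 11, 12, 14, 16, 17} has 9 elements.
Set B = {7, 8, 11, 14, 17} has 5 elements.
|A × B| = |A| × |B| = 9 × 5 = 45

45


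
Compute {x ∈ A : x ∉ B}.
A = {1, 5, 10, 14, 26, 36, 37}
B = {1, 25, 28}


Set A = {1, 5, 10, 14, 26, 36, 37}
Set B = {1, 25, 28}
Check each element of A against B:
1 ∈ B, 5 ∉ B (include), 10 ∉ B (include), 14 ∉ B (include), 26 ∉ B (include), 36 ∉ B (include), 37 ∉ B (include)
Elements of A not in B: {5, 10, 14, 26, 36, 37}

{5, 10, 14, 26, 36, 37}


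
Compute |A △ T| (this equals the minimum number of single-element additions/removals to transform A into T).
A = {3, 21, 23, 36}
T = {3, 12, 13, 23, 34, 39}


Set A = {3, 21, 23, 36}
Set T = {3, 12, 13, 23, 34, 39}
Elements to remove from A (in A, not in T): {21, 36} → 2 removals
Elements to add to A (in T, not in A): {12, 13, 34, 39} → 4 additions
Total edits = 2 + 4 = 6

6


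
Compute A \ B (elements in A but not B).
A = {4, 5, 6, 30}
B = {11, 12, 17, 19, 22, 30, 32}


Set A = {4, 5, 6, 30}
Set B = {11, 12, 17, 19, 22, 30, 32}
A \ B includes elements in A that are not in B.
Check each element of A:
4 (not in B, keep), 5 (not in B, keep), 6 (not in B, keep), 30 (in B, remove)
A \ B = {4, 5, 6}

{4, 5, 6}


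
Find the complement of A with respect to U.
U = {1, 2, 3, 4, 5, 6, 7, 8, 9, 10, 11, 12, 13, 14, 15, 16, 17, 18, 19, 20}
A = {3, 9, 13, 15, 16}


Universal set U = {1, 2, 3, 4, 5, 6, 7, 8, 9, 10, 11, 12, 13, 14, 15, 16, 17, 18, 19, 20}
Set A = {3, 9, 13, 15, 16}
A' = U \ A = elements in U but not in A
Checking each element of U:
1 (not in A, include), 2 (not in A, include), 3 (in A, exclude), 4 (not in A, include), 5 (not in A, include), 6 (not in A, include), 7 (not in A, include), 8 (not in A, include), 9 (in A, exclude), 10 (not in A, include), 11 (not in A, include), 12 (not in A, include), 13 (in A, exclude), 14 (not in A, include), 15 (in A, exclude), 16 (in A, exclude), 17 (not in A, include), 18 (not in A, include), 19 (not in A, include), 20 (not in A, include)
A' = {1, 2, 4, 5, 6, 7, 8, 10, 11, 12, 14, 17, 18, 19, 20}

{1, 2, 4, 5, 6, 7, 8, 10, 11, 12, 14, 17, 18, 19, 20}


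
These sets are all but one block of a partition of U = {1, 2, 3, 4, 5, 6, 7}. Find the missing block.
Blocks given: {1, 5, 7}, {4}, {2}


U = {1, 2, 3, 4, 5, 6, 7}
Shown blocks: {1, 5, 7}, {4}, {2}
A partition's blocks are pairwise disjoint and cover U, so the missing block = U \ (union of shown blocks).
Union of shown blocks: {1, 2, 4, 5, 7}
Missing block = U \ (union) = {3, 6}

{3, 6}


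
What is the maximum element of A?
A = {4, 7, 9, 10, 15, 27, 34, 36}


Set A = {4, 7, 9, 10, 15, 27, 34, 36}
Elements in ascending order: 4, 7, 9, 10, 15, 27, 34, 36
The largest element is 36.

36


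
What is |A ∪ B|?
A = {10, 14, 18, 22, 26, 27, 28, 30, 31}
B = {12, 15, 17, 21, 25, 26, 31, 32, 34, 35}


Set A = {10, 14, 18, 22, 26, 27, 28, 30, 31}, |A| = 9
Set B = {12, 15, 17, 21, 25, 26, 31, 32, 34, 35}, |B| = 10
A ∩ B = {26, 31}, |A ∩ B| = 2
|A ∪ B| = |A| + |B| - |A ∩ B| = 9 + 10 - 2 = 17

17


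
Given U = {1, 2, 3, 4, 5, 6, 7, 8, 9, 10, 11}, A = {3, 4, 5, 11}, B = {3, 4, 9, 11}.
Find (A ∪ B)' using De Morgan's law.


U = {1, 2, 3, 4, 5, 6, 7, 8, 9, 10, 11}
A = {3, 4, 5, 11}, B = {3, 4, 9, 11}
A ∪ B = {3, 4, 5, 9, 11}
(A ∪ B)' = U \ (A ∪ B) = {1, 2, 6, 7, 8, 10}
Verification via A' ∩ B': A' = {1, 2, 6, 7, 8, 9, 10}, B' = {1, 2, 5, 6, 7, 8, 10}
A' ∩ B' = {1, 2, 6, 7, 8, 10} ✓

{1, 2, 6, 7, 8, 10}


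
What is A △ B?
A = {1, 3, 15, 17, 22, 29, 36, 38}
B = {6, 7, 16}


Set A = {1, 3, 15, 17, 22, 29, 36, 38}
Set B = {6, 7, 16}
A △ B = (A \ B) ∪ (B \ A)
Elements in A but not B: {1, 3, 15, 17, 22, 29, 36, 38}
Elements in B but not A: {6, 7, 16}
A △ B = {1, 3, 6, 7, 15, 16, 17, 22, 29, 36, 38}

{1, 3, 6, 7, 15, 16, 17, 22, 29, 36, 38}


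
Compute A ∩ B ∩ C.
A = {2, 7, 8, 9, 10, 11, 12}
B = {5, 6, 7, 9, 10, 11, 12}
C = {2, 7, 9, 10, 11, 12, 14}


Set A = {2, 7, 8, 9, 10, 11, 12}
Set B = {5, 6, 7, 9, 10, 11, 12}
Set C = {2, 7, 9, 10, 11, 12, 14}
First, A ∩ B = {7, 9, 10, 11, 12}
Then, (A ∩ B) ∩ C = {7, 9, 10, 11, 12}

{7, 9, 10, 11, 12}


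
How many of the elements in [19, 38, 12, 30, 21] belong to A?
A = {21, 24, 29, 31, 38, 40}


Set A = {21, 24, 29, 31, 38, 40}
Candidates: [19, 38, 12, 30, 21]
Check each candidate:
19 ∉ A, 38 ∈ A, 12 ∉ A, 30 ∉ A, 21 ∈ A
Count of candidates in A: 2

2


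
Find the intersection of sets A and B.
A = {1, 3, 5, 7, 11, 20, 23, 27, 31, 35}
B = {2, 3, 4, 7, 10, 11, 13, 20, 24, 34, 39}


Set A = {1, 3, 5, 7, 11, 20, 23, 27, 31, 35}
Set B = {2, 3, 4, 7, 10, 11, 13, 20, 24, 34, 39}
A ∩ B includes only elements in both sets.
Check each element of A against B:
1 ✗, 3 ✓, 5 ✗, 7 ✓, 11 ✓, 20 ✓, 23 ✗, 27 ✗, 31 ✗, 35 ✗
A ∩ B = {3, 7, 11, 20}

{3, 7, 11, 20}


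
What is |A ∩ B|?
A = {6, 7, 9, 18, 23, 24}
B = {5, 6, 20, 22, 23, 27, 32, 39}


Set A = {6, 7, 9, 18, 23, 24}
Set B = {5, 6, 20, 22, 23, 27, 32, 39}
A ∩ B = {6, 23}
|A ∩ B| = 2

2


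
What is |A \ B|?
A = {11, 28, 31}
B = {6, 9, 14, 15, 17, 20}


Set A = {11, 28, 31}
Set B = {6, 9, 14, 15, 17, 20}
A \ B = {11, 28, 31}
|A \ B| = 3

3


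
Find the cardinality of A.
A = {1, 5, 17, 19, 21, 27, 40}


Set A = {1, 5, 17, 19, 21, 27, 40}
Listing elements: 1, 5, 17, 19, 21, 27, 40
Counting: 7 elements
|A| = 7

7


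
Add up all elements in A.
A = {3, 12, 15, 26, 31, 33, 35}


Set A = {3, 12, 15, 26, 31, 33, 35}
Sum = 3 + 12 + 15 + 26 + 31 + 33 + 35 = 155

155


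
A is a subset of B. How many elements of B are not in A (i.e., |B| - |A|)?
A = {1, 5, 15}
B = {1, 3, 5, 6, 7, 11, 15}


Set A = {1, 5, 15}, |A| = 3
Set B = {1, 3, 5, 6, 7, 11, 15}, |B| = 7
Since A ⊆ B: B \ A = {3, 6, 7, 11}
|B| - |A| = 7 - 3 = 4

4


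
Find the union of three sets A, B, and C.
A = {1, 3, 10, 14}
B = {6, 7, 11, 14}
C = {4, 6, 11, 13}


Set A = {1, 3, 10, 14}
Set B = {6, 7, 11, 14}
Set C = {4, 6, 11, 13}
First, A ∪ B = {1, 3, 6, 7, 10, 11, 14}
Then, (A ∪ B) ∪ C = {1, 3, 4, 6, 7, 10, 11, 13, 14}

{1, 3, 4, 6, 7, 10, 11, 13, 14}


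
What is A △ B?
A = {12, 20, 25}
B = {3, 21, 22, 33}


Set A = {12, 20, 25}
Set B = {3, 21, 22, 33}
A △ B = (A \ B) ∪ (B \ A)
Elements in A but not B: {12, 20, 25}
Elements in B but not A: {3, 21, 22, 33}
A △ B = {3, 12, 20, 21, 22, 25, 33}

{3, 12, 20, 21, 22, 25, 33}


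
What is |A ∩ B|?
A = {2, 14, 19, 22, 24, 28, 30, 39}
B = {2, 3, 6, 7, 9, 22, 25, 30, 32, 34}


Set A = {2, 14, 19, 22, 24, 28, 30, 39}
Set B = {2, 3, 6, 7, 9, 22, 25, 30, 32, 34}
A ∩ B = {2, 22, 30}
|A ∩ B| = 3

3


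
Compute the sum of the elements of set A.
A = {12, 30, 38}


Set A = {12, 30, 38}
Sum = 12 + 30 + 38 = 80

80


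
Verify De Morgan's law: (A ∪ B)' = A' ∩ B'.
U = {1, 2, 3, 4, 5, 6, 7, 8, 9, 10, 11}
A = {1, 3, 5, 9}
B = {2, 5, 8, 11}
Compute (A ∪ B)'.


U = {1, 2, 3, 4, 5, 6, 7, 8, 9, 10, 11}
A = {1, 3, 5, 9}, B = {2, 5, 8, 11}
A ∪ B = {1, 2, 3, 5, 8, 9, 11}
(A ∪ B)' = U \ (A ∪ B) = {4, 6, 7, 10}
Verification via A' ∩ B': A' = {2, 4, 6, 7, 8, 10, 11}, B' = {1, 3, 4, 6, 7, 9, 10}
A' ∩ B' = {4, 6, 7, 10} ✓

{4, 6, 7, 10}


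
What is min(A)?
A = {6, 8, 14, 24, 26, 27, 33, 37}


Set A = {6, 8, 14, 24, 26, 27, 33, 37}
Elements in ascending order: 6, 8, 14, 24, 26, 27, 33, 37
The smallest element is 6.

6


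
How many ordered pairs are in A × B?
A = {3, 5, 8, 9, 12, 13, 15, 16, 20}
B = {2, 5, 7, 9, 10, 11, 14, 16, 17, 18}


Set A = {3, 5, 8, 9, 12, 13, 15, 16, 20} has 9 elements.
Set B = {2, 5, 7, 9, 10, 11, 14, 16, 17, 18} has 10 elements.
|A × B| = |A| × |B| = 9 × 10 = 90

90


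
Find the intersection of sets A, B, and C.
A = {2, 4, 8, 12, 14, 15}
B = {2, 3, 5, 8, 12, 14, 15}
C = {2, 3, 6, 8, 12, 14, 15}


Set A = {2, 4, 8, 12, 14, 15}
Set B = {2, 3, 5, 8, 12, 14, 15}
Set C = {2, 3, 6, 8, 12, 14, 15}
First, A ∩ B = {2, 8, 12, 14, 15}
Then, (A ∩ B) ∩ C = {2, 8, 12, 14, 15}

{2, 8, 12, 14, 15}


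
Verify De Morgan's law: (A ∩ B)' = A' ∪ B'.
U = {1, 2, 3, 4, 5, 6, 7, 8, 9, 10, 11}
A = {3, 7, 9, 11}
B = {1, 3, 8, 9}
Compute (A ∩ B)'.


U = {1, 2, 3, 4, 5, 6, 7, 8, 9, 10, 11}
A = {3, 7, 9, 11}, B = {1, 3, 8, 9}
A ∩ B = {3, 9}
(A ∩ B)' = U \ (A ∩ B) = {1, 2, 4, 5, 6, 7, 8, 10, 11}
Verification via A' ∪ B': A' = {1, 2, 4, 5, 6, 8, 10}, B' = {2, 4, 5, 6, 7, 10, 11}
A' ∪ B' = {1, 2, 4, 5, 6, 7, 8, 10, 11} ✓

{1, 2, 4, 5, 6, 7, 8, 10, 11}


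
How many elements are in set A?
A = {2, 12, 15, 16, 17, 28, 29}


Set A = {2, 12, 15, 16, 17, 28, 29}
Listing elements: 2, 12, 15, 16, 17, 28, 29
Counting: 7 elements
|A| = 7

7


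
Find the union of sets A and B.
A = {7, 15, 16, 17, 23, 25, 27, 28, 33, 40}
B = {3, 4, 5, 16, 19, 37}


Set A = {7, 15, 16, 17, 23, 25, 27, 28, 33, 40}
Set B = {3, 4, 5, 16, 19, 37}
A ∪ B includes all elements in either set.
Elements from A: {7, 15, 16, 17, 23, 25, 27, 28, 33, 40}
Elements from B not already included: {3, 4, 5, 19, 37}
A ∪ B = {3, 4, 5, 7, 15, 16, 17, 19, 23, 25, 27, 28, 33, 37, 40}

{3, 4, 5, 7, 15, 16, 17, 19, 23, 25, 27, 28, 33, 37, 40}


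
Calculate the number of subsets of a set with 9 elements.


The set has 9 elements.
The power set contains all possible subsets.
|P(A)| = 2^|A| = 2^9 = 512

512


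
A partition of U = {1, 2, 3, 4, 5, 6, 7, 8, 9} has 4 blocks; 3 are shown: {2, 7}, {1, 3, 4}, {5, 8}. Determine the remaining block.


U = {1, 2, 3, 4, 5, 6, 7, 8, 9}
Shown blocks: {2, 7}, {1, 3, 4}, {5, 8}
A partition's blocks are pairwise disjoint and cover U, so the missing block = U \ (union of shown blocks).
Union of shown blocks: {1, 2, 3, 4, 5, 7, 8}
Missing block = U \ (union) = {6, 9}

{6, 9}


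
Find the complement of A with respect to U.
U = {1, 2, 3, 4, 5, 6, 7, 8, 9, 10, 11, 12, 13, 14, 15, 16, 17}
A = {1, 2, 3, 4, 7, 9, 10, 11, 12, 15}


Universal set U = {1, 2, 3, 4, 5, 6, 7, 8, 9, 10, 11, 12, 13, 14, 15, 16, 17}
Set A = {1, 2, 3, 4, 7, 9, 10, 11, 12, 15}
A' = U \ A = elements in U but not in A
Checking each element of U:
1 (in A, exclude), 2 (in A, exclude), 3 (in A, exclude), 4 (in A, exclude), 5 (not in A, include), 6 (not in A, include), 7 (in A, exclude), 8 (not in A, include), 9 (in A, exclude), 10 (in A, exclude), 11 (in A, exclude), 12 (in A, exclude), 13 (not in A, include), 14 (not in A, include), 15 (in A, exclude), 16 (not in A, include), 17 (not in A, include)
A' = {5, 6, 8, 13, 14, 16, 17}

{5, 6, 8, 13, 14, 16, 17}


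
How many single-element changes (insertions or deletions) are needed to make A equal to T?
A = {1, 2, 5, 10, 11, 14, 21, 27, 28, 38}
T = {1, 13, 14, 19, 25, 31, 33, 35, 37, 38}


Set A = {1, 2, 5, 10, 11, 14, 21, 27, 28, 38}
Set T = {1, 13, 14, 19, 25, 31, 33, 35, 37, 38}
Elements to remove from A (in A, not in T): {2, 5, 10, 11, 21, 27, 28} → 7 removals
Elements to add to A (in T, not in A): {13, 19, 25, 31, 33, 35, 37} → 7 additions
Total edits = 7 + 7 = 14

14


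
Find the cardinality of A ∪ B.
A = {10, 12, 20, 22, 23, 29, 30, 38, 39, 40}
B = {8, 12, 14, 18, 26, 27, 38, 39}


Set A = {10, 12, 20, 22, 23, 29, 30, 38, 39, 40}, |A| = 10
Set B = {8, 12, 14, 18, 26, 27, 38, 39}, |B| = 8
A ∩ B = {12, 38, 39}, |A ∩ B| = 3
|A ∪ B| = |A| + |B| - |A ∩ B| = 10 + 8 - 3 = 15

15


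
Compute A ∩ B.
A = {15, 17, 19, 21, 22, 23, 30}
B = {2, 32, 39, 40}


Set A = {15, 17, 19, 21, 22, 23, 30}
Set B = {2, 32, 39, 40}
A ∩ B includes only elements in both sets.
Check each element of A against B:
15 ✗, 17 ✗, 19 ✗, 21 ✗, 22 ✗, 23 ✗, 30 ✗
A ∩ B = {}

{}


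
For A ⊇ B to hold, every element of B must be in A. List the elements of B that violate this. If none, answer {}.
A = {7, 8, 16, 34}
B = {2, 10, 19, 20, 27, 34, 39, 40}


Set A = {7, 8, 16, 34}
Set B = {2, 10, 19, 20, 27, 34, 39, 40}
Check each element of B against A:
2 ∉ A (include), 10 ∉ A (include), 19 ∉ A (include), 20 ∉ A (include), 27 ∉ A (include), 34 ∈ A, 39 ∉ A (include), 40 ∉ A (include)
Elements of B not in A: {2, 10, 19, 20, 27, 39, 40}

{2, 10, 19, 20, 27, 39, 40}


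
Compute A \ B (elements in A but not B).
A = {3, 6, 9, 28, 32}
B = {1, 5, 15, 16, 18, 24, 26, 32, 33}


Set A = {3, 6, 9, 28, 32}
Set B = {1, 5, 15, 16, 18, 24, 26, 32, 33}
A \ B includes elements in A that are not in B.
Check each element of A:
3 (not in B, keep), 6 (not in B, keep), 9 (not in B, keep), 28 (not in B, keep), 32 (in B, remove)
A \ B = {3, 6, 9, 28}

{3, 6, 9, 28}


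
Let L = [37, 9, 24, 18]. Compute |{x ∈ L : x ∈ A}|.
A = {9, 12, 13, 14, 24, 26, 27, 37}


Set A = {9, 12, 13, 14, 24, 26, 27, 37}
Candidates: [37, 9, 24, 18]
Check each candidate:
37 ∈ A, 9 ∈ A, 24 ∈ A, 18 ∉ A
Count of candidates in A: 3

3


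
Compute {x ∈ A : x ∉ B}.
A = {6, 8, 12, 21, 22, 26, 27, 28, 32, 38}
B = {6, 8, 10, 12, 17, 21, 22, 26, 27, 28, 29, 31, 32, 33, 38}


Set A = {6, 8, 12, 21, 22, 26, 27, 28, 32, 38}
Set B = {6, 8, 10, 12, 17, 21, 22, 26, 27, 28, 29, 31, 32, 33, 38}
Check each element of A against B:
6 ∈ B, 8 ∈ B, 12 ∈ B, 21 ∈ B, 22 ∈ B, 26 ∈ B, 27 ∈ B, 28 ∈ B, 32 ∈ B, 38 ∈ B
Elements of A not in B: {}

{}


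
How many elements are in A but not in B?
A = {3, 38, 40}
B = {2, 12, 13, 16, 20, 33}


Set A = {3, 38, 40}
Set B = {2, 12, 13, 16, 20, 33}
A \ B = {3, 38, 40}
|A \ B| = 3

3


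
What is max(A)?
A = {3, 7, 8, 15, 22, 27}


Set A = {3, 7, 8, 15, 22, 27}
Elements in ascending order: 3, 7, 8, 15, 22, 27
The largest element is 27.

27


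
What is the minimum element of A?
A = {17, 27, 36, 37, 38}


Set A = {17, 27, 36, 37, 38}
Elements in ascending order: 17, 27, 36, 37, 38
The smallest element is 17.

17


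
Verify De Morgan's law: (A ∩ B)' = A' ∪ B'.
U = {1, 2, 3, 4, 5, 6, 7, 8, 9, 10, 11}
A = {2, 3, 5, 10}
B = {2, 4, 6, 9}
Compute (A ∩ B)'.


U = {1, 2, 3, 4, 5, 6, 7, 8, 9, 10, 11}
A = {2, 3, 5, 10}, B = {2, 4, 6, 9}
A ∩ B = {2}
(A ∩ B)' = U \ (A ∩ B) = {1, 3, 4, 5, 6, 7, 8, 9, 10, 11}
Verification via A' ∪ B': A' = {1, 4, 6, 7, 8, 9, 11}, B' = {1, 3, 5, 7, 8, 10, 11}
A' ∪ B' = {1, 3, 4, 5, 6, 7, 8, 9, 10, 11} ✓

{1, 3, 4, 5, 6, 7, 8, 9, 10, 11}


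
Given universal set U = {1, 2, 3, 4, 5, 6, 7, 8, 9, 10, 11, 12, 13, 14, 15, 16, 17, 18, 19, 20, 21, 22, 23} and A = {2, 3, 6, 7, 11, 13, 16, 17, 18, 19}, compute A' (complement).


Universal set U = {1, 2, 3, 4, 5, 6, 7, 8, 9, 10, 11, 12, 13, 14, 15, 16, 17, 18, 19, 20, 21, 22, 23}
Set A = {2, 3, 6, 7, 11, 13, 16, 17, 18, 19}
A' = U \ A = elements in U but not in A
Checking each element of U:
1 (not in A, include), 2 (in A, exclude), 3 (in A, exclude), 4 (not in A, include), 5 (not in A, include), 6 (in A, exclude), 7 (in A, exclude), 8 (not in A, include), 9 (not in A, include), 10 (not in A, include), 11 (in A, exclude), 12 (not in A, include), 13 (in A, exclude), 14 (not in A, include), 15 (not in A, include), 16 (in A, exclude), 17 (in A, exclude), 18 (in A, exclude), 19 (in A, exclude), 20 (not in A, include), 21 (not in A, include), 22 (not in A, include), 23 (not in A, include)
A' = {1, 4, 5, 8, 9, 10, 12, 14, 15, 20, 21, 22, 23}

{1, 4, 5, 8, 9, 10, 12, 14, 15, 20, 21, 22, 23}


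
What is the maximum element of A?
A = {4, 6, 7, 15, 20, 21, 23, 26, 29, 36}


Set A = {4, 6, 7, 15, 20, 21, 23, 26, 29, 36}
Elements in ascending order: 4, 6, 7, 15, 20, 21, 23, 26, 29, 36
The largest element is 36.

36


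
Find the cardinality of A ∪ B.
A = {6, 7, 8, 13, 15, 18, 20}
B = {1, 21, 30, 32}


Set A = {6, 7, 8, 13, 15, 18, 20}, |A| = 7
Set B = {1, 21, 30, 32}, |B| = 4
A ∩ B = {}, |A ∩ B| = 0
|A ∪ B| = |A| + |B| - |A ∩ B| = 7 + 4 - 0 = 11

11


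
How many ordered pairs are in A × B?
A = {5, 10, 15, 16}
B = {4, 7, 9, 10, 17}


Set A = {5, 10, 15, 16} has 4 elements.
Set B = {4, 7, 9, 10, 17} has 5 elements.
|A × B| = |A| × |B| = 4 × 5 = 20

20


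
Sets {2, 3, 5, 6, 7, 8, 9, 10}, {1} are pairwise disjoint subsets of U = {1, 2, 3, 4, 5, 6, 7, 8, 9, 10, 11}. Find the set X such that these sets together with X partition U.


U = {1, 2, 3, 4, 5, 6, 7, 8, 9, 10, 11}
Shown blocks: {2, 3, 5, 6, 7, 8, 9, 10}, {1}
A partition's blocks are pairwise disjoint and cover U, so the missing block = U \ (union of shown blocks).
Union of shown blocks: {1, 2, 3, 5, 6, 7, 8, 9, 10}
Missing block = U \ (union) = {4, 11}

{4, 11}


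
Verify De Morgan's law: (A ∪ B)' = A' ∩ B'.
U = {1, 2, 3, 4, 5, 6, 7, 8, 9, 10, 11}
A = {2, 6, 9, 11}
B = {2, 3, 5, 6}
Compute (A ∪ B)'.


U = {1, 2, 3, 4, 5, 6, 7, 8, 9, 10, 11}
A = {2, 6, 9, 11}, B = {2, 3, 5, 6}
A ∪ B = {2, 3, 5, 6, 9, 11}
(A ∪ B)' = U \ (A ∪ B) = {1, 4, 7, 8, 10}
Verification via A' ∩ B': A' = {1, 3, 4, 5, 7, 8, 10}, B' = {1, 4, 7, 8, 9, 10, 11}
A' ∩ B' = {1, 4, 7, 8, 10} ✓

{1, 4, 7, 8, 10}


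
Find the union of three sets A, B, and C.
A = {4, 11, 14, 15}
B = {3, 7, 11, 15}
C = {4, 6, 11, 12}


Set A = {4, 11, 14, 15}
Set B = {3, 7, 11, 15}
Set C = {4, 6, 11, 12}
First, A ∪ B = {3, 4, 7, 11, 14, 15}
Then, (A ∪ B) ∪ C = {3, 4, 6, 7, 11, 12, 14, 15}

{3, 4, 6, 7, 11, 12, 14, 15}


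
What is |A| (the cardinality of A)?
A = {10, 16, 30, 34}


Set A = {10, 16, 30, 34}
Listing elements: 10, 16, 30, 34
Counting: 4 elements
|A| = 4

4


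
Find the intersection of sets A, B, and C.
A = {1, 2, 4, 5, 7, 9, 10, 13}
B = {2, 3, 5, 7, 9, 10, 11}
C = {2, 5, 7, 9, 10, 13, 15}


Set A = {1, 2, 4, 5, 7, 9, 10, 13}
Set B = {2, 3, 5, 7, 9, 10, 11}
Set C = {2, 5, 7, 9, 10, 13, 15}
First, A ∩ B = {2, 5, 7, 9, 10}
Then, (A ∩ B) ∩ C = {2, 5, 7, 9, 10}

{2, 5, 7, 9, 10}


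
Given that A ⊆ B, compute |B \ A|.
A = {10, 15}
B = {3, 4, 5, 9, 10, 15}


Set A = {10, 15}, |A| = 2
Set B = {3, 4, 5, 9, 10, 15}, |B| = 6
Since A ⊆ B: B \ A = {3, 4, 5, 9}
|B| - |A| = 6 - 2 = 4

4


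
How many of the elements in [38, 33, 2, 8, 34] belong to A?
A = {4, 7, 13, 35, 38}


Set A = {4, 7, 13, 35, 38}
Candidates: [38, 33, 2, 8, 34]
Check each candidate:
38 ∈ A, 33 ∉ A, 2 ∉ A, 8 ∉ A, 34 ∉ A
Count of candidates in A: 1

1


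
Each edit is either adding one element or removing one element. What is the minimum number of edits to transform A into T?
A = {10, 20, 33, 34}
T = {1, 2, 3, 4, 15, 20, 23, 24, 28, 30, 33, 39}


Set A = {10, 20, 33, 34}
Set T = {1, 2, 3, 4, 15, 20, 23, 24, 28, 30, 33, 39}
Elements to remove from A (in A, not in T): {10, 34} → 2 removals
Elements to add to A (in T, not in A): {1, 2, 3, 4, 15, 23, 24, 28, 30, 39} → 10 additions
Total edits = 2 + 10 = 12

12


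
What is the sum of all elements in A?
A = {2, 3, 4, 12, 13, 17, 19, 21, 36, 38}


Set A = {2, 3, 4, 12, 13, 17, 19, 21, 36, 38}
Sum = 2 + 3 + 4 + 12 + 13 + 17 + 19 + 21 + 36 + 38 = 165

165


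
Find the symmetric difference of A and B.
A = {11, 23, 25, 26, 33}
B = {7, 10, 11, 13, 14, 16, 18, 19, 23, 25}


Set A = {11, 23, 25, 26, 33}
Set B = {7, 10, 11, 13, 14, 16, 18, 19, 23, 25}
A △ B = (A \ B) ∪ (B \ A)
Elements in A but not B: {26, 33}
Elements in B but not A: {7, 10, 13, 14, 16, 18, 19}
A △ B = {7, 10, 13, 14, 16, 18, 19, 26, 33}

{7, 10, 13, 14, 16, 18, 19, 26, 33}


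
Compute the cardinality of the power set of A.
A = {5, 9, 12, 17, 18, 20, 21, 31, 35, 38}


Set A = {5, 9, 12, 17, 18, 20, 21, 31, 35, 38}
|A| = 10
The power set P(A) contains all subsets of A.
|P(A)| = 2^|A| = 2^10 = 1024

1024


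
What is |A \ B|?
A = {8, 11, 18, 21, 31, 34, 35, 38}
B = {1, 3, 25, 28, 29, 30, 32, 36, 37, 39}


Set A = {8, 11, 18, 21, 31, 34, 35, 38}
Set B = {1, 3, 25, 28, 29, 30, 32, 36, 37, 39}
A \ B = {8, 11, 18, 21, 31, 34, 35, 38}
|A \ B| = 8

8


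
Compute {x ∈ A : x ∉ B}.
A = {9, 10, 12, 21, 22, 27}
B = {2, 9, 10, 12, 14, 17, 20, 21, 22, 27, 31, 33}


Set A = {9, 10, 12, 21, 22, 27}
Set B = {2, 9, 10, 12, 14, 17, 20, 21, 22, 27, 31, 33}
Check each element of A against B:
9 ∈ B, 10 ∈ B, 12 ∈ B, 21 ∈ B, 22 ∈ B, 27 ∈ B
Elements of A not in B: {}

{}


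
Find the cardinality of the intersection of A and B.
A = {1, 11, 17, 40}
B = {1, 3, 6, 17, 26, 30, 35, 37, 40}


Set A = {1, 11, 17, 40}
Set B = {1, 3, 6, 17, 26, 30, 35, 37, 40}
A ∩ B = {1, 17, 40}
|A ∩ B| = 3

3


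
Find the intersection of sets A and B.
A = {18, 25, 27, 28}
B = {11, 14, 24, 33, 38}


Set A = {18, 25, 27, 28}
Set B = {11, 14, 24, 33, 38}
A ∩ B includes only elements in both sets.
Check each element of A against B:
18 ✗, 25 ✗, 27 ✗, 28 ✗
A ∩ B = {}

{}


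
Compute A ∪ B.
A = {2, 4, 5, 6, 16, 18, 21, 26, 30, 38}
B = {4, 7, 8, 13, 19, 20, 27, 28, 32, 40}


Set A = {2, 4, 5, 6, 16, 18, 21, 26, 30, 38}
Set B = {4, 7, 8, 13, 19, 20, 27, 28, 32, 40}
A ∪ B includes all elements in either set.
Elements from A: {2, 4, 5, 6, 16, 18, 21, 26, 30, 38}
Elements from B not already included: {7, 8, 13, 19, 20, 27, 28, 32, 40}
A ∪ B = {2, 4, 5, 6, 7, 8, 13, 16, 18, 19, 20, 21, 26, 27, 28, 30, 32, 38, 40}

{2, 4, 5, 6, 7, 8, 13, 16, 18, 19, 20, 21, 26, 27, 28, 30, 32, 38, 40}


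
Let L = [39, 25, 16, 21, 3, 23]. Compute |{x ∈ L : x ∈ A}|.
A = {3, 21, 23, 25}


Set A = {3, 21, 23, 25}
Candidates: [39, 25, 16, 21, 3, 23]
Check each candidate:
39 ∉ A, 25 ∈ A, 16 ∉ A, 21 ∈ A, 3 ∈ A, 23 ∈ A
Count of candidates in A: 4

4


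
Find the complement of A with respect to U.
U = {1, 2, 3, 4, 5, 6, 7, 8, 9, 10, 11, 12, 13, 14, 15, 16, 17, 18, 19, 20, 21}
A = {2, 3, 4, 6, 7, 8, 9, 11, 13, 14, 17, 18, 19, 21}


Universal set U = {1, 2, 3, 4, 5, 6, 7, 8, 9, 10, 11, 12, 13, 14, 15, 16, 17, 18, 19, 20, 21}
Set A = {2, 3, 4, 6, 7, 8, 9, 11, 13, 14, 17, 18, 19, 21}
A' = U \ A = elements in U but not in A
Checking each element of U:
1 (not in A, include), 2 (in A, exclude), 3 (in A, exclude), 4 (in A, exclude), 5 (not in A, include), 6 (in A, exclude), 7 (in A, exclude), 8 (in A, exclude), 9 (in A, exclude), 10 (not in A, include), 11 (in A, exclude), 12 (not in A, include), 13 (in A, exclude), 14 (in A, exclude), 15 (not in A, include), 16 (not in A, include), 17 (in A, exclude), 18 (in A, exclude), 19 (in A, exclude), 20 (not in A, include), 21 (in A, exclude)
A' = {1, 5, 10, 12, 15, 16, 20}

{1, 5, 10, 12, 15, 16, 20}


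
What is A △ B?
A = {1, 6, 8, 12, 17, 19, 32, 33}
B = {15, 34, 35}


Set A = {1, 6, 8, 12, 17, 19, 32, 33}
Set B = {15, 34, 35}
A △ B = (A \ B) ∪ (B \ A)
Elements in A but not B: {1, 6, 8, 12, 17, 19, 32, 33}
Elements in B but not A: {15, 34, 35}
A △ B = {1, 6, 8, 12, 15, 17, 19, 32, 33, 34, 35}

{1, 6, 8, 12, 15, 17, 19, 32, 33, 34, 35}


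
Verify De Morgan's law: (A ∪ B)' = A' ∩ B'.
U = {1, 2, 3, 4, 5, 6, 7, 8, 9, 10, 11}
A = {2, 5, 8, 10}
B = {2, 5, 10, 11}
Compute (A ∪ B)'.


U = {1, 2, 3, 4, 5, 6, 7, 8, 9, 10, 11}
A = {2, 5, 8, 10}, B = {2, 5, 10, 11}
A ∪ B = {2, 5, 8, 10, 11}
(A ∪ B)' = U \ (A ∪ B) = {1, 3, 4, 6, 7, 9}
Verification via A' ∩ B': A' = {1, 3, 4, 6, 7, 9, 11}, B' = {1, 3, 4, 6, 7, 8, 9}
A' ∩ B' = {1, 3, 4, 6, 7, 9} ✓

{1, 3, 4, 6, 7, 9}


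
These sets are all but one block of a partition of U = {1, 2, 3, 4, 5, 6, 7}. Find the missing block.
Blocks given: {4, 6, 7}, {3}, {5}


U = {1, 2, 3, 4, 5, 6, 7}
Shown blocks: {4, 6, 7}, {3}, {5}
A partition's blocks are pairwise disjoint and cover U, so the missing block = U \ (union of shown blocks).
Union of shown blocks: {3, 4, 5, 6, 7}
Missing block = U \ (union) = {1, 2}

{1, 2}


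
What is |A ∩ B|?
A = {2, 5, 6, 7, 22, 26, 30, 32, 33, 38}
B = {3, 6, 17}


Set A = {2, 5, 6, 7, 22, 26, 30, 32, 33, 38}
Set B = {3, 6, 17}
A ∩ B = {6}
|A ∩ B| = 1

1


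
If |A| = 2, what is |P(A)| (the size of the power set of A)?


The set has 2 elements.
The power set contains all possible subsets.
|P(A)| = 2^|A| = 2^2 = 4

4


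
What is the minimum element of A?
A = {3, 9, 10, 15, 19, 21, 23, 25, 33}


Set A = {3, 9, 10, 15, 19, 21, 23, 25, 33}
Elements in ascending order: 3, 9, 10, 15, 19, 21, 23, 25, 33
The smallest element is 3.

3


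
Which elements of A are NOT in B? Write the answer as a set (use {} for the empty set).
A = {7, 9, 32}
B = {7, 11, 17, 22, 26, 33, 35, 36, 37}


Set A = {7, 9, 32}
Set B = {7, 11, 17, 22, 26, 33, 35, 36, 37}
Check each element of A against B:
7 ∈ B, 9 ∉ B (include), 32 ∉ B (include)
Elements of A not in B: {9, 32}

{9, 32}


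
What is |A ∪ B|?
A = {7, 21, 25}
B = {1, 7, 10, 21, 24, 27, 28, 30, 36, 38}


Set A = {7, 21, 25}, |A| = 3
Set B = {1, 7, 10, 21, 24, 27, 28, 30, 36, 38}, |B| = 10
A ∩ B = {7, 21}, |A ∩ B| = 2
|A ∪ B| = |A| + |B| - |A ∩ B| = 3 + 10 - 2 = 11

11


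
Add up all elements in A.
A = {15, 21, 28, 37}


Set A = {15, 21, 28, 37}
Sum = 15 + 21 + 28 + 37 = 101

101


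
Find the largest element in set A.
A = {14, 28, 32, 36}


Set A = {14, 28, 32, 36}
Elements in ascending order: 14, 28, 32, 36
The largest element is 36.

36


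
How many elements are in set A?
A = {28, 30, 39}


Set A = {28, 30, 39}
Listing elements: 28, 30, 39
Counting: 3 elements
|A| = 3

3


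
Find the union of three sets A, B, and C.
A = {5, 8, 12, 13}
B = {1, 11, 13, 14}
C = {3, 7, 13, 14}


Set A = {5, 8, 12, 13}
Set B = {1, 11, 13, 14}
Set C = {3, 7, 13, 14}
First, A ∪ B = {1, 5, 8, 11, 12, 13, 14}
Then, (A ∪ B) ∪ C = {1, 3, 5, 7, 8, 11, 12, 13, 14}

{1, 3, 5, 7, 8, 11, 12, 13, 14}


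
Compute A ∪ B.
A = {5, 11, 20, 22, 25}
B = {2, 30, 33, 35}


Set A = {5, 11, 20, 22, 25}
Set B = {2, 30, 33, 35}
A ∪ B includes all elements in either set.
Elements from A: {5, 11, 20, 22, 25}
Elements from B not already included: {2, 30, 33, 35}
A ∪ B = {2, 5, 11, 20, 22, 25, 30, 33, 35}

{2, 5, 11, 20, 22, 25, 30, 33, 35}


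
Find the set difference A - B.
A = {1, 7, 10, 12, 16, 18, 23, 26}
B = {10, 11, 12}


Set A = {1, 7, 10, 12, 16, 18, 23, 26}
Set B = {10, 11, 12}
A \ B includes elements in A that are not in B.
Check each element of A:
1 (not in B, keep), 7 (not in B, keep), 10 (in B, remove), 12 (in B, remove), 16 (not in B, keep), 18 (not in B, keep), 23 (not in B, keep), 26 (not in B, keep)
A \ B = {1, 7, 16, 18, 23, 26}

{1, 7, 16, 18, 23, 26}


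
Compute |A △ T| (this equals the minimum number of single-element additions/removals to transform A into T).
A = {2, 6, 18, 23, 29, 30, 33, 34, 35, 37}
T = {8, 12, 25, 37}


Set A = {2, 6, 18, 23, 29, 30, 33, 34, 35, 37}
Set T = {8, 12, 25, 37}
Elements to remove from A (in A, not in T): {2, 6, 18, 23, 29, 30, 33, 34, 35} → 9 removals
Elements to add to A (in T, not in A): {8, 12, 25} → 3 additions
Total edits = 9 + 3 = 12

12
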